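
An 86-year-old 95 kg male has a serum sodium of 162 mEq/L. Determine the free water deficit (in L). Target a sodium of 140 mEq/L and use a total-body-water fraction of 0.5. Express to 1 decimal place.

7.5 L

TBW = 0.5 · 95 = 47.5 L
Free water deficit = TBW · (Na/140 − 1)
= 47.5 · (162/140 − 1)
= 47.5 · 0.1571
= 7.46 L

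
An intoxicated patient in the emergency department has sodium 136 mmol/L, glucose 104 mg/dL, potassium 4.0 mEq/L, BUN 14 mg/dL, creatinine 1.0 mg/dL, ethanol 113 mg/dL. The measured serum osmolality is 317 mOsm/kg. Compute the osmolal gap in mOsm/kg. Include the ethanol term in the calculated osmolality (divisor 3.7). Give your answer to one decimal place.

Calculated osmolality = 2·Na + glucose/18 + BUN/2.8 + ethanol/3.7
= 2·136 + 104/18 + 14/2.8 + 113/3.7
= 272 + 5.78 + 5 + 30.54
= 313.32 mOsm/kg ≈ 313.3 mOsm/kg
Osmolar gap = measured − calculated = 317 − 313.3 = 3.7 mOsm/kg

3.7 mOsm/kg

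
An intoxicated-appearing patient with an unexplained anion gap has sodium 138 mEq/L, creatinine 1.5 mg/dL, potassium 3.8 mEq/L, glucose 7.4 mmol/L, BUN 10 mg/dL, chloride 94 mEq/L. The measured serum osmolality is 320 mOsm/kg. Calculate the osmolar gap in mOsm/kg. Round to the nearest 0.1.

Calculated osmolality = 2·Na + glucose + BUN/2.8
= 2·138 + 7.4 + 10/2.8
= 276 + 7.40 + 3.57
= 286.97 mOsm/kg ≈ 287.0 mOsm/kg
Osmolar gap = measured − calculated = 320 − 287.0 = 33.0 mOsm/kg

33.0 mOsm/kg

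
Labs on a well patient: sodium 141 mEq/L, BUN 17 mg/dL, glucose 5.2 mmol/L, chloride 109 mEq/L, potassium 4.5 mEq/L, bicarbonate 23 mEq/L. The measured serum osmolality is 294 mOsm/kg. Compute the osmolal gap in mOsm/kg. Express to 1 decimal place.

0.7 mOsm/kg

Calculated osmolality = 2·Na + glucose + BUN/2.8
= 2·141 + 5.2 + 17/2.8
= 282 + 5.20 + 6.07
= 293.27 mOsm/kg ≈ 293.3 mOsm/kg
Osmolar gap = measured − calculated = 294 − 293.3 = 0.7 mOsm/kg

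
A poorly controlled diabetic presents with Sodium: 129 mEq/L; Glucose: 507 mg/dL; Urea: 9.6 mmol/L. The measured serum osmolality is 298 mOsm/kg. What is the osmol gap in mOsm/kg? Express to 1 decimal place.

Calculated osmolality = 2·Na + glucose/18 + urea
= 2·129 + 507/18 + 9.6
= 258 + 28.17 + 9.60
= 295.77 mOsm/kg ≈ 295.8 mOsm/kg
Osmolar gap = measured − calculated = 298 − 295.8 = 2.2 mOsm/kg

2.2 mOsm/kg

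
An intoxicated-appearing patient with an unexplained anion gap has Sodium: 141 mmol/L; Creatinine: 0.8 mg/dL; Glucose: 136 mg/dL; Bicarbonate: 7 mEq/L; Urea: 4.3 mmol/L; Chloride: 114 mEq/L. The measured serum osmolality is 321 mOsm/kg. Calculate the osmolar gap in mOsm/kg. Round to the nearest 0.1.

Calculated osmolality = 2·Na + glucose/18 + urea
= 2·141 + 136/18 + 4.3
= 282 + 7.56 + 4.30
= 293.86 mOsm/kg ≈ 293.9 mOsm/kg
Osmolar gap = measured − calculated = 321 − 293.9 = 27.1 mOsm/kg

27.1 mOsm/kg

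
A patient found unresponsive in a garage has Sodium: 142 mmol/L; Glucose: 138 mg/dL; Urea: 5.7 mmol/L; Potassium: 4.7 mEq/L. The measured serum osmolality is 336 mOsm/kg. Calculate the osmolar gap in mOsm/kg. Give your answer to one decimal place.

38.6 mOsm/kg

Calculated osmolality = 2·Na + glucose/18 + urea
= 2·142 + 138/18 + 5.7
= 284 + 7.67 + 5.70
= 297.37 mOsm/kg ≈ 297.4 mOsm/kg
Osmolar gap = measured − calculated = 336 − 297.4 = 38.6 mOsm/kg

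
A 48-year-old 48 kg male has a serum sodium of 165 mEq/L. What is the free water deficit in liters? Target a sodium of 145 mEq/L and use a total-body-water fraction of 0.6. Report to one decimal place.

4.0 L

TBW = 0.6 · 48 = 28.8 L
Free water deficit = TBW · (Na/145 − 1)
= 28.8 · (165/145 − 1)
= 28.8 · 0.1379
= 3.97 L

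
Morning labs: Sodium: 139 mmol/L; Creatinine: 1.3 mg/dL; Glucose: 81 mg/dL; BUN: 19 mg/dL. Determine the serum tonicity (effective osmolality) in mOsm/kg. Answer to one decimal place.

Effective osmolality excludes urea (freely permeant across cell membranes):
2·Na + glucose/18
= 2·139 + 81/18
= 278 + 4.5
= 282.5 mOsm/kg

282.5 mOsm/kg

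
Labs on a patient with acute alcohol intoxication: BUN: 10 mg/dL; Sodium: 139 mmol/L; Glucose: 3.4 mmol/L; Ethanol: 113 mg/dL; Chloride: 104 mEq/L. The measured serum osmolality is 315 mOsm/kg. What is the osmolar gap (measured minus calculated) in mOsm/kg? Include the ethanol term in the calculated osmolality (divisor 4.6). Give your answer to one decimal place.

5.5 mOsm/kg

Calculated osmolality = 2·Na + glucose + BUN/2.8 + ethanol/4.6
= 2·139 + 3.4 + 10/2.8 + 113/4.6
= 278 + 3.40 + 3.57 + 24.57
= 309.54 mOsm/kg ≈ 309.5 mOsm/kg
Osmolar gap = measured − calculated = 315 − 309.5 = 5.5 mOsm/kg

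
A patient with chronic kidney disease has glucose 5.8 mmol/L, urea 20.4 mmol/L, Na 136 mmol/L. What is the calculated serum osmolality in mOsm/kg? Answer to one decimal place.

Calculated osmolality = 2·Na + glucose + urea
= 2·136 + 5.8 + 20.4
= 272 + 5.80 + 20.40
= 298.2 mOsm/kg

298.2 mOsm/kg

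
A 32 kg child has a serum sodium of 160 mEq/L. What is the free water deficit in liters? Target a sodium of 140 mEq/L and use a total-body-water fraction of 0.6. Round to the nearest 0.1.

2.7 L

TBW = 0.6 · 32 = 19.2 L
Free water deficit = TBW · (Na/140 − 1)
= 19.2 · (160/140 − 1)
= 19.2 · 0.1429
= 2.74 L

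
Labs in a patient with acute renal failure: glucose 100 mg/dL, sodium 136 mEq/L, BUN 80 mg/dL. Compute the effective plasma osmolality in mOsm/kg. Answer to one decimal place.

277.6 mOsm/kg

Effective osmolality excludes urea (freely permeant across cell membranes):
2·Na + glucose/18
= 2·136 + 100/18
= 272 + 5.56
= 277.56 mOsm/kg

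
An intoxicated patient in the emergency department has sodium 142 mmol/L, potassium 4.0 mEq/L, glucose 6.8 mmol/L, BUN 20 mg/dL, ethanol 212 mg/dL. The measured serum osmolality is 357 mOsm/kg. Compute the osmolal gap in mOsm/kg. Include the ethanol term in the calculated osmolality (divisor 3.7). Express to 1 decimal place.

1.8 mOsm/kg

Calculated osmolality = 2·Na + glucose + BUN/2.8 + ethanol/3.7
= 2·142 + 6.8 + 20/2.8 + 212/3.7
= 284 + 6.80 + 7.14 + 57.30
= 355.24 mOsm/kg ≈ 355.2 mOsm/kg
Osmolar gap = measured − calculated = 357 − 355.2 = 1.8 mOsm/kg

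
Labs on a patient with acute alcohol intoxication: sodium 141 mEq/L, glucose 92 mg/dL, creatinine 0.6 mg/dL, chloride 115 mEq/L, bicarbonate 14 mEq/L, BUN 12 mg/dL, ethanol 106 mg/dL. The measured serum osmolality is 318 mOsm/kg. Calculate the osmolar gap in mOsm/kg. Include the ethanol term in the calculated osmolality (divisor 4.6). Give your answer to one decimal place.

3.6 mOsm/kg

Calculated osmolality = 2·Na + glucose/18 + BUN/2.8 + ethanol/4.6
= 2·141 + 92/18 + 12/2.8 + 106/4.6
= 282 + 5.11 + 4.29 + 23.04
= 314.44 mOsm/kg ≈ 314.4 mOsm/kg
Osmolar gap = measured − calculated = 318 − 314.4 = 3.6 mOsm/kg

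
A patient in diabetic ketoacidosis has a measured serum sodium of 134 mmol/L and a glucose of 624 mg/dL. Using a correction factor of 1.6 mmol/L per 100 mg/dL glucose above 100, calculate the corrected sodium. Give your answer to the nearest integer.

142 mmol/L

Corrected Na = measured Na + 1.6 · (glucose − 100)/100
= 134 + 1.6 · (624 − 100)/100
= 134 + 8.4
= 142.4 mmol/L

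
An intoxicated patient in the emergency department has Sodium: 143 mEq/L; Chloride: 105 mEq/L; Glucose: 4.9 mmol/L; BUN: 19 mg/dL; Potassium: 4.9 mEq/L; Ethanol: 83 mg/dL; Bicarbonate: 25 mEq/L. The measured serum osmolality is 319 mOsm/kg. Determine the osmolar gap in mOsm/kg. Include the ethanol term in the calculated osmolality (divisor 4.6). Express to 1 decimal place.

3.3 mOsm/kg

Calculated osmolality = 2·Na + glucose + BUN/2.8 + ethanol/4.6
= 2·143 + 4.9 + 19/2.8 + 83/4.6
= 286 + 4.90 + 6.79 + 18.04
= 315.73 mOsm/kg ≈ 315.7 mOsm/kg
Osmolar gap = measured − calculated = 319 − 315.7 = 3.3 mOsm/kg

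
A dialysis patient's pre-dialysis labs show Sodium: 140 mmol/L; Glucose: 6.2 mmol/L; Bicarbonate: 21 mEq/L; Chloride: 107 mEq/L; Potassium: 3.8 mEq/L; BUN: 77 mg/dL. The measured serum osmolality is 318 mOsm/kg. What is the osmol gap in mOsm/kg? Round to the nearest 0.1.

Calculated osmolality = 2·Na + glucose + BUN/2.8
= 2·140 + 6.2 + 77/2.8
= 280 + 6.20 + 27.50
= 313.7 mOsm/kg ≈ 313.7 mOsm/kg
Osmolar gap = measured − calculated = 318 − 313.7 = 4.3 mOsm/kg

4.3 mOsm/kg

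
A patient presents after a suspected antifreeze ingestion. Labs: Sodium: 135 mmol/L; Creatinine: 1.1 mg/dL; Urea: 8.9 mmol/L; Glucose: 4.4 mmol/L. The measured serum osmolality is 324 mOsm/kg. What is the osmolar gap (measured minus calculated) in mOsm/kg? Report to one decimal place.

Calculated osmolality = 2·Na + glucose + urea
= 2·135 + 4.4 + 8.9
= 270 + 4.40 + 8.90
= 283.3 mOsm/kg ≈ 283.3 mOsm/kg
Osmolar gap = measured − calculated = 324 − 283.3 = 40.7 mOsm/kg

40.7 mOsm/kg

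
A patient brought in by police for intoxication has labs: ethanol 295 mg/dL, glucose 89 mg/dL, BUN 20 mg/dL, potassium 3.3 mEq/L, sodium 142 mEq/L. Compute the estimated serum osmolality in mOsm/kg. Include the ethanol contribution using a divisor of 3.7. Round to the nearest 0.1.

375.8 mOsm/kg

Calculated osmolality = 2·Na + glucose/18 + BUN/2.8 + ethanol/3.7
= 2·142 + 89/18 + 20/2.8 + 295/3.7
= 284 + 4.94 + 7.14 + 79.73
= 375.81 mOsm/kg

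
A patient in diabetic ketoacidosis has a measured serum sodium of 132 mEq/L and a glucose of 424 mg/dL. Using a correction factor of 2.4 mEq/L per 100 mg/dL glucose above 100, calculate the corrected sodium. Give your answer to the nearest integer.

Corrected Na = measured Na + 2.4 · (glucose − 100)/100
= 132 + 2.4 · (424 − 100)/100
= 132 + 7.8
= 139.8 mEq/L

140 mEq/L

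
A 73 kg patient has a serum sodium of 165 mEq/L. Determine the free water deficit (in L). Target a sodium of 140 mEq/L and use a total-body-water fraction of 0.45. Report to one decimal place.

5.9 L

TBW = 0.45 · 73 = 32.85 L
Free water deficit = TBW · (Na/140 − 1)
= 32.85 · (165/140 − 1)
= 32.85 · 0.1786
= 5.87 L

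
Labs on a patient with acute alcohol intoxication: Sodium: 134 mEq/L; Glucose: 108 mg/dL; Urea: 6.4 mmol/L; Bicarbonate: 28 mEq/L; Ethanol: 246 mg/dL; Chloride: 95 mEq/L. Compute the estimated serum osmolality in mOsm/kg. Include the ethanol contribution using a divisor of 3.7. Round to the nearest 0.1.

Calculated osmolality = 2·Na + glucose/18 + urea + ethanol/3.7
= 2·134 + 108/18 + 6.4 + 246/3.7
= 268 + 6 + 6.40 + 66.49
= 346.89 mOsm/kg

346.9 mOsm/kg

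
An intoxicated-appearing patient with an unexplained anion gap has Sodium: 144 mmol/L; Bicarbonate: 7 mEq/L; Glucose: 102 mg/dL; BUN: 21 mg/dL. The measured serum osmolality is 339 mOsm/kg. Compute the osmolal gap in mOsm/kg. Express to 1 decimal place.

Calculated osmolality = 2·Na + glucose/18 + BUN/2.8
= 2·144 + 102/18 + 21/2.8
= 288 + 5.67 + 7.50
= 301.17 mOsm/kg ≈ 301.2 mOsm/kg
Osmolar gap = measured − calculated = 339 − 301.2 = 37.8 mOsm/kg

37.8 mOsm/kg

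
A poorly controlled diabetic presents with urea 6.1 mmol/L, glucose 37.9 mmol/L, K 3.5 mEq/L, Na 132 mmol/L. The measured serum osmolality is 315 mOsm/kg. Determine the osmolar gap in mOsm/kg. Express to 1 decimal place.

Calculated osmolality = 2·Na + glucose + urea
= 2·132 + 37.9 + 6.1
= 264 + 37.90 + 6.10
= 308 mOsm/kg ≈ 308.0 mOsm/kg
Osmolar gap = measured − calculated = 315 − 308.0 = 7.0 mOsm/kg

7.0 mOsm/kg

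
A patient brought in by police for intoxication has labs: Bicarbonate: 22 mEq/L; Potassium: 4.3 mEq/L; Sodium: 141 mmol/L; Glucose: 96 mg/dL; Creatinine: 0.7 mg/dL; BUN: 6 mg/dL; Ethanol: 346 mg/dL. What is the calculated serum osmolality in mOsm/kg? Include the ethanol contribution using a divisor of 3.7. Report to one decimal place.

383.0 mOsm/kg

Calculated osmolality = 2·Na + glucose/18 + BUN/2.8 + ethanol/3.7
= 2·141 + 96/18 + 6/2.8 + 346/3.7
= 282 + 5.33 + 2.14 + 93.51
= 382.98 mOsm/kg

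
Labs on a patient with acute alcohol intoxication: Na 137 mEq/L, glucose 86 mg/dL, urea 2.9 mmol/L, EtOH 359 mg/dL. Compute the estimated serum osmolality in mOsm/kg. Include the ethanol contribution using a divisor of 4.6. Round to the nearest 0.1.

Calculated osmolality = 2·Na + glucose/18 + urea + ethanol/4.6
= 2·137 + 86/18 + 2.9 + 359/4.6
= 274 + 4.78 + 2.90 + 78.04
= 359.72 mOsm/kg

359.7 mOsm/kg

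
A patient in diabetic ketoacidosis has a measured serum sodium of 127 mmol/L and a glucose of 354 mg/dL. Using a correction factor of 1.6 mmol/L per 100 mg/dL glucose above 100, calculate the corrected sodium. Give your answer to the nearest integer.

Corrected Na = measured Na + 1.6 · (glucose − 100)/100
= 127 + 1.6 · (354 − 100)/100
= 127 + 4.1
= 131.1 mmol/L

131 mmol/L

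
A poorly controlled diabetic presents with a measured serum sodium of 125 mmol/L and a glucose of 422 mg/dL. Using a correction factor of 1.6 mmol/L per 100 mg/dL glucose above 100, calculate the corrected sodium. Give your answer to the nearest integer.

130 mmol/L

Corrected Na = measured Na + 1.6 · (glucose − 100)/100
= 125 + 1.6 · (422 − 100)/100
= 125 + 5.2
= 130.2 mmol/L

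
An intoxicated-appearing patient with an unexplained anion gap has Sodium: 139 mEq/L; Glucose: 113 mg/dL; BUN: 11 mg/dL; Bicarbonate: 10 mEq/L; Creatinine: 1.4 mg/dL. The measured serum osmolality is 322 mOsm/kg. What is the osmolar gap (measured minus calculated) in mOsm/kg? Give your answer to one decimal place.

Calculated osmolality = 2·Na + glucose/18 + BUN/2.8
= 2·139 + 113/18 + 11/2.8
= 278 + 6.28 + 3.93
= 288.21 mOsm/kg ≈ 288.2 mOsm/kg
Osmolar gap = measured − calculated = 322 − 288.2 = 33.8 mOsm/kg

33.8 mOsm/kg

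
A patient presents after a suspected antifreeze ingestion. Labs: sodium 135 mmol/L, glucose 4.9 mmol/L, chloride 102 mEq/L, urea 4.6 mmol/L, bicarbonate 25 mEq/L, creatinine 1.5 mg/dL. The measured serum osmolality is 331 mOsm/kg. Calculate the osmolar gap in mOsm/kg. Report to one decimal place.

Calculated osmolality = 2·Na + glucose + urea
= 2·135 + 4.9 + 4.6
= 270 + 4.90 + 4.60
= 279.5 mOsm/kg ≈ 279.5 mOsm/kg
Osmolar gap = measured − calculated = 331 − 279.5 = 51.5 mOsm/kg

51.5 mOsm/kg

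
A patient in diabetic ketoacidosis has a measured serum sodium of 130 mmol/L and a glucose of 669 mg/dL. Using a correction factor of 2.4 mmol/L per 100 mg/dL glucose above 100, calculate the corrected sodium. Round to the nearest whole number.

Corrected Na = measured Na + 2.4 · (glucose − 100)/100
= 130 + 2.4 · (669 − 100)/100
= 130 + 13.7
= 143.7 mmol/L

144 mmol/L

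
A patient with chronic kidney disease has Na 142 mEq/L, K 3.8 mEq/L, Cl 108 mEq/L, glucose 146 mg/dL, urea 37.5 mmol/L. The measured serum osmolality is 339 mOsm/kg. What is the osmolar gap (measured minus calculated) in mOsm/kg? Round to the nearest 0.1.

9.4 mOsm/kg

Calculated osmolality = 2·Na + glucose/18 + urea
= 2·142 + 146/18 + 37.5
= 284 + 8.11 + 37.50
= 329.61 mOsm/kg ≈ 329.6 mOsm/kg
Osmolar gap = measured − calculated = 339 − 329.6 = 9.4 mOsm/kg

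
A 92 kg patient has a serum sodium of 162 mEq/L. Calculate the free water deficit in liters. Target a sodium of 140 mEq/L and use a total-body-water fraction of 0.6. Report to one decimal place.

TBW = 0.6 · 92 = 55.2 L
Free water deficit = TBW · (Na/140 − 1)
= 55.2 · (162/140 − 1)
= 55.2 · 0.1571
= 8.67 L

8.7 L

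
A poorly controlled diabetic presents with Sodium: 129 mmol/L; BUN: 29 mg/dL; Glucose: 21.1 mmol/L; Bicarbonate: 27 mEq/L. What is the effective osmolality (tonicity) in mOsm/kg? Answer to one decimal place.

Effective osmolality excludes urea (freely permeant across cell membranes):
2·Na + glucose
= 2·129 + 21.1
= 258 + 21.1
= 279.1 mOsm/kg

279.1 mOsm/kg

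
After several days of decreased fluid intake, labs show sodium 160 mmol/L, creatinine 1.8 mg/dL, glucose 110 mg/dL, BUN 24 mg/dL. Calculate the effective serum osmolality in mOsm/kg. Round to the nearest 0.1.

Effective osmolality excludes urea (freely permeant across cell membranes):
2·Na + glucose/18
= 2·160 + 110/18
= 320 + 6.11
= 326.11 mOsm/kg

326.1 mOsm/kg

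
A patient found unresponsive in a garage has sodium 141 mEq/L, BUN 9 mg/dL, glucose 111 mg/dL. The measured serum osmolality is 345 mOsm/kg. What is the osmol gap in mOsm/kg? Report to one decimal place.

53.6 mOsm/kg

Calculated osmolality = 2·Na + glucose/18 + BUN/2.8
= 2·141 + 111/18 + 9/2.8
= 282 + 6.17 + 3.21
= 291.38 mOsm/kg ≈ 291.4 mOsm/kg
Osmolar gap = measured − calculated = 345 − 291.4 = 53.6 mOsm/kg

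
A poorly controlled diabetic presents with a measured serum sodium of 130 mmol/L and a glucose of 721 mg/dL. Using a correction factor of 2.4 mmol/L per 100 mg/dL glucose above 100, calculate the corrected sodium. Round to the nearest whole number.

145 mmol/L

Corrected Na = measured Na + 2.4 · (glucose − 100)/100
= 130 + 2.4 · (721 − 100)/100
= 130 + 14.9
= 144.9 mmol/L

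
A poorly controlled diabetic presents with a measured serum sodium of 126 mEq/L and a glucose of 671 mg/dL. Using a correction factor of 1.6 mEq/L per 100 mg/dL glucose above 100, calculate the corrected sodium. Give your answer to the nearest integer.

135 mEq/L

Corrected Na = measured Na + 1.6 · (glucose − 100)/100
= 126 + 1.6 · (671 − 100)/100
= 126 + 9.1
= 135.1 mEq/L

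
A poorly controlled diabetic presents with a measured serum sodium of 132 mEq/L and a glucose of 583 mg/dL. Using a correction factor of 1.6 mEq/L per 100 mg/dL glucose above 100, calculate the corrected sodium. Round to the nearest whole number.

Corrected Na = measured Na + 1.6 · (glucose − 100)/100
= 132 + 1.6 · (583 − 100)/100
= 132 + 7.7
= 139.7 mEq/L

140 mEq/L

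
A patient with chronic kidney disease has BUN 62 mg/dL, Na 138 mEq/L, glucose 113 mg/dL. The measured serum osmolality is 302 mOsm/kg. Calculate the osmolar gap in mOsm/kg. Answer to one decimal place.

Calculated osmolality = 2·Na + glucose/18 + BUN/2.8
= 2·138 + 113/18 + 62/2.8
= 276 + 6.28 + 22.14
= 304.42 mOsm/kg ≈ 304.4 mOsm/kg
Osmolar gap = measured − calculated = 302 − 304.4 = -2.4 mOsm/kg

-2.4 mOsm/kg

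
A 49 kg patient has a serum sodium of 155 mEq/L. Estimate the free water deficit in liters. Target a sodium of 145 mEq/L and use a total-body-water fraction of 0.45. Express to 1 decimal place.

1.5 L

TBW = 0.45 · 49 = 22.05 L
Free water deficit = TBW · (Na/145 − 1)
= 22.05 · (155/145 − 1)
= 22.05 · 0.069
= 1.52 L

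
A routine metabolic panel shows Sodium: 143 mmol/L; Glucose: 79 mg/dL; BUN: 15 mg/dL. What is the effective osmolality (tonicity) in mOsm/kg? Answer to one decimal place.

Effective osmolality excludes urea (freely permeant across cell membranes):
2·Na + glucose/18
= 2·143 + 79/18
= 286 + 4.39
= 290.39 mOsm/kg

290.4 mOsm/kg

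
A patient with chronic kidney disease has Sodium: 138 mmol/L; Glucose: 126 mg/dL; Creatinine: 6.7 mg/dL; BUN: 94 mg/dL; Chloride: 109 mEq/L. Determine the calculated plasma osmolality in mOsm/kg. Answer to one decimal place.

316.6 mOsm/kg

Calculated osmolality = 2·Na + glucose/18 + BUN/2.8
= 2·138 + 126/18 + 94/2.8
= 276 + 7 + 33.57
= 316.57 mOsm/kg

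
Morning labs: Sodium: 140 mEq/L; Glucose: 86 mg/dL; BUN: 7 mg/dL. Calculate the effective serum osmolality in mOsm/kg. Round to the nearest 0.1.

Effective osmolality excludes urea (freely permeant across cell membranes):
2·Na + glucose/18
= 2·140 + 86/18
= 280 + 4.78
= 284.78 mOsm/kg

284.8 mOsm/kg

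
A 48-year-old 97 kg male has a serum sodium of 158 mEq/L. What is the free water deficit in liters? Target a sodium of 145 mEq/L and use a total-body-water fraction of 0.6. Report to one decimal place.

5.2 L

TBW = 0.6 · 97 = 58.2 L
Free water deficit = TBW · (Na/145 − 1)
= 58.2 · (158/145 − 1)
= 58.2 · 0.0897
= 5.22 L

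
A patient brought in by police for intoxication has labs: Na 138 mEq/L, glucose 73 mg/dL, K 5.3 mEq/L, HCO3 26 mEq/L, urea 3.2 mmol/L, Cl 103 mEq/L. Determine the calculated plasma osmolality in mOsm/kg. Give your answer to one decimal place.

283.3 mOsm/kg

Calculated osmolality = 2·Na + glucose/18 + urea
= 2·138 + 73/18 + 3.2
= 276 + 4.06 + 3.20
= 283.26 mOsm/kg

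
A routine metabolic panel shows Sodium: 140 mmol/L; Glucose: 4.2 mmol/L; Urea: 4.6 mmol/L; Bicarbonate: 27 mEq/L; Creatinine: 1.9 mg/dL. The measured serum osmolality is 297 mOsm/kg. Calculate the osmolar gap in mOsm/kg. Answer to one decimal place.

8.2 mOsm/kg

Calculated osmolality = 2·Na + glucose + urea
= 2·140 + 4.2 + 4.6
= 280 + 4.20 + 4.60
= 288.8 mOsm/kg ≈ 288.8 mOsm/kg
Osmolar gap = measured − calculated = 297 − 288.8 = 8.2 mOsm/kg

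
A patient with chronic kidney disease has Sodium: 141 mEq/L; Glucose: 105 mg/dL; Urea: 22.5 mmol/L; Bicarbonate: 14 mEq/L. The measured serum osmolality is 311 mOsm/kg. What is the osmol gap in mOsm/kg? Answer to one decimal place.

0.7 mOsm/kg

Calculated osmolality = 2·Na + glucose/18 + urea
= 2·141 + 105/18 + 22.5
= 282 + 5.83 + 22.50
= 310.33 mOsm/kg ≈ 310.3 mOsm/kg
Osmolar gap = measured − calculated = 311 − 310.3 = 0.7 mOsm/kg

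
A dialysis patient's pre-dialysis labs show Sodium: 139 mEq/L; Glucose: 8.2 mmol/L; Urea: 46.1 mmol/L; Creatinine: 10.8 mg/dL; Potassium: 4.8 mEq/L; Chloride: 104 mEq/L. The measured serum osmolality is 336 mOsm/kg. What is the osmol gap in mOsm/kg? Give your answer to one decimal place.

3.7 mOsm/kg

Calculated osmolality = 2·Na + glucose + urea
= 2·139 + 8.2 + 46.1
= 278 + 8.20 + 46.10
= 332.3 mOsm/kg ≈ 332.3 mOsm/kg
Osmolar gap = measured − calculated = 336 − 332.3 = 3.7 mOsm/kg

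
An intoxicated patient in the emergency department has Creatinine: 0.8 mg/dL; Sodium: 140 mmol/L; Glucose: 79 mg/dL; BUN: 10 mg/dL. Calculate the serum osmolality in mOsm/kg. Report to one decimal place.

288.0 mOsm/kg

Calculated osmolality = 2·Na + glucose/18 + BUN/2.8
= 2·140 + 79/18 + 10/2.8
= 280 + 4.39 + 3.57
= 287.96 mOsm/kg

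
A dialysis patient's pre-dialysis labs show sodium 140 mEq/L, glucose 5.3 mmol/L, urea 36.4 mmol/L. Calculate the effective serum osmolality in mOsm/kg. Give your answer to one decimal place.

285.3 mOsm/kg

Effective osmolality excludes urea (freely permeant across cell membranes):
2·Na + glucose
= 2·140 + 5.3
= 280 + 5.3
= 285.3 mOsm/kg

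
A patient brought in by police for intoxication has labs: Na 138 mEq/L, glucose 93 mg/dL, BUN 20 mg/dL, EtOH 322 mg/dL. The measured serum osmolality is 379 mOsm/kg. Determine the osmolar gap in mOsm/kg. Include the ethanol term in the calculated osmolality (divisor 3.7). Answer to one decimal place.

Calculated osmolality = 2·Na + glucose/18 + BUN/2.8 + ethanol/3.7
= 2·138 + 93/18 + 20/2.8 + 322/3.7
= 276 + 5.17 + 7.14 + 87.03
= 375.34 mOsm/kg ≈ 375.3 mOsm/kg
Osmolar gap = measured − calculated = 379 − 375.3 = 3.7 mOsm/kg

3.7 mOsm/kg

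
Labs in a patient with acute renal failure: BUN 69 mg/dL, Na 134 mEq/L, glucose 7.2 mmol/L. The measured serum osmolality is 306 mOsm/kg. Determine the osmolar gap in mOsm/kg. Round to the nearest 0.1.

6.2 mOsm/kg

Calculated osmolality = 2·Na + glucose + BUN/2.8
= 2·134 + 7.2 + 69/2.8
= 268 + 7.20 + 24.64
= 299.84 mOsm/kg ≈ 299.8 mOsm/kg
Osmolar gap = measured − calculated = 306 − 299.8 = 6.2 mOsm/kg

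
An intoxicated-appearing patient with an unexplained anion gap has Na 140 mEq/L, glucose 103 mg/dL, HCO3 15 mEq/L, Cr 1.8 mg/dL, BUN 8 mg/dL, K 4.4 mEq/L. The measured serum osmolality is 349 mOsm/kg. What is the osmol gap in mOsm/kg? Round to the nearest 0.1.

Calculated osmolality = 2·Na + glucose/18 + BUN/2.8
= 2·140 + 103/18 + 8/2.8
= 280 + 5.72 + 2.86
= 288.58 mOsm/kg ≈ 288.6 mOsm/kg
Osmolar gap = measured − calculated = 349 − 288.6 = 60.4 mOsm/kg

60.4 mOsm/kg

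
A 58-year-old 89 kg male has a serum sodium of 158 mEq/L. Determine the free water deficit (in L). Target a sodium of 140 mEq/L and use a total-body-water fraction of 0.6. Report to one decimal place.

TBW = 0.6 · 89 = 53.4 L
Free water deficit = TBW · (Na/140 − 1)
= 53.4 · (158/140 − 1)
= 53.4 · 0.1286
= 6.87 L

6.9 L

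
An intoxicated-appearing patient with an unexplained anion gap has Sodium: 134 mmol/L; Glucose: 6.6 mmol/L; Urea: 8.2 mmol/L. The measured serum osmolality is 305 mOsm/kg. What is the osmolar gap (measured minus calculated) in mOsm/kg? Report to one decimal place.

22.2 mOsm/kg

Calculated osmolality = 2·Na + glucose + urea
= 2·134 + 6.6 + 8.2
= 268 + 6.60 + 8.20
= 282.8 mOsm/kg ≈ 282.8 mOsm/kg
Osmolar gap = measured − calculated = 305 − 282.8 = 22.2 mOsm/kg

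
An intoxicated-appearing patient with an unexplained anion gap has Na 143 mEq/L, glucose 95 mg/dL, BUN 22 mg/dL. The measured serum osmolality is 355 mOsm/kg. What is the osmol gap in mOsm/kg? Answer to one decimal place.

55.9 mOsm/kg

Calculated osmolality = 2·Na + glucose/18 + BUN/2.8
= 2·143 + 95/18 + 22/2.8
= 286 + 5.28 + 7.86
= 299.14 mOsm/kg ≈ 299.1 mOsm/kg
Osmolar gap = measured − calculated = 355 − 299.1 = 55.9 mOsm/kg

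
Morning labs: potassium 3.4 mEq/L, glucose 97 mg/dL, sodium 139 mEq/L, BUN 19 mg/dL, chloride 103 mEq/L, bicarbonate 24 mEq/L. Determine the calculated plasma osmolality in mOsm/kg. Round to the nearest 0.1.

290.2 mOsm/kg

Calculated osmolality = 2·Na + glucose/18 + BUN/2.8
= 2·139 + 97/18 + 19/2.8
= 278 + 5.39 + 6.79
= 290.18 mOsm/kg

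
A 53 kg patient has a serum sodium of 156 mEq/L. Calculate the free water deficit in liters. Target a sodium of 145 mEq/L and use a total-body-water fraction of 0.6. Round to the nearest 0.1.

TBW = 0.6 · 53 = 31.8 L
Free water deficit = TBW · (Na/145 − 1)
= 31.8 · (156/145 − 1)
= 31.8 · 0.0759
= 2.41 L

2.4 L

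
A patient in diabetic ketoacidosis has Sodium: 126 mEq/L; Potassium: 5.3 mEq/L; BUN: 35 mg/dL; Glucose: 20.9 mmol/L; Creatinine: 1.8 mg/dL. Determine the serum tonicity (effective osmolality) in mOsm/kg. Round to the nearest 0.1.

Effective osmolality excludes urea (freely permeant across cell membranes):
2·Na + glucose
= 2·126 + 20.9
= 252 + 20.9
= 272.9 mOsm/kg

272.9 mOsm/kg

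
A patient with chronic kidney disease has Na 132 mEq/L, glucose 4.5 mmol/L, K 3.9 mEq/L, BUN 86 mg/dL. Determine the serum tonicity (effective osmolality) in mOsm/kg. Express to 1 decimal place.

Effective osmolality excludes urea (freely permeant across cell membranes):
2·Na + glucose
= 2·132 + 4.5
= 264 + 4.5
= 268.5 mOsm/kg

268.5 mOsm/kg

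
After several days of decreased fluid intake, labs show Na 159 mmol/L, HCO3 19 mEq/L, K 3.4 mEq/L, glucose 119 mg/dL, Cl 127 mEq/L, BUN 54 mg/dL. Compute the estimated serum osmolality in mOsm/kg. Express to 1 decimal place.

343.9 mOsm/kg

Calculated osmolality = 2·Na + glucose/18 + BUN/2.8
= 2·159 + 119/18 + 54/2.8
= 318 + 6.61 + 19.29
= 343.9 mOsm/kg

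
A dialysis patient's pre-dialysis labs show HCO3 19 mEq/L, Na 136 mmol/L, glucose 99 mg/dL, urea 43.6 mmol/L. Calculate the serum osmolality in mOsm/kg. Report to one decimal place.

Calculated osmolality = 2·Na + glucose/18 + urea
= 2·136 + 99/18 + 43.6
= 272 + 5.50 + 43.60
= 321.1 mOsm/kg

321.1 mOsm/kg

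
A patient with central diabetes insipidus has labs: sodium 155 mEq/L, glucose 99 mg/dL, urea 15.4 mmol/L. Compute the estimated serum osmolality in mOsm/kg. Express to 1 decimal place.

Calculated osmolality = 2·Na + glucose/18 + urea
= 2·155 + 99/18 + 15.4
= 310 + 5.50 + 15.40
= 330.9 mOsm/kg

330.9 mOsm/kg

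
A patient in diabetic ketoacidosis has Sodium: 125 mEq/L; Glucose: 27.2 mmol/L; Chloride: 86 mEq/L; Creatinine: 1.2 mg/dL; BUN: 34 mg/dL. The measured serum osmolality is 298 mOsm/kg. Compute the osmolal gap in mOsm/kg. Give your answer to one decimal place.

8.7 mOsm/kg

Calculated osmolality = 2·Na + glucose + BUN/2.8
= 2·125 + 27.2 + 34/2.8
= 250 + 27.20 + 12.14
= 289.34 mOsm/kg ≈ 289.3 mOsm/kg
Osmolar gap = measured − calculated = 298 − 289.3 = 8.7 mOsm/kg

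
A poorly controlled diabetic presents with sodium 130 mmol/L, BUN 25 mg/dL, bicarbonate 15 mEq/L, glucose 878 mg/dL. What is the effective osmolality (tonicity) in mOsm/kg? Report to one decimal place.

308.8 mOsm/kg

Effective osmolality excludes urea (freely permeant across cell membranes):
2·Na + glucose/18
= 2·130 + 878/18
= 260 + 48.78
= 308.78 mOsm/kg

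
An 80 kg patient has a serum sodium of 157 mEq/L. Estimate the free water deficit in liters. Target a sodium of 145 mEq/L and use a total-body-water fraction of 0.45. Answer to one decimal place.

3.0 L

TBW = 0.45 · 80 = 36 L
Free water deficit = TBW · (Na/145 − 1)
= 36 · (157/145 − 1)
= 36 · 0.0828
= 2.98 L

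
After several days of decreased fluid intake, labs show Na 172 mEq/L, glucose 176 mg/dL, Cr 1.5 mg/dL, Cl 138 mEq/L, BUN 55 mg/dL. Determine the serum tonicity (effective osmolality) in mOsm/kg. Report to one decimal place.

Effective osmolality excludes urea (freely permeant across cell membranes):
2·Na + glucose/18
= 2·172 + 176/18
= 344 + 9.78
= 353.78 mOsm/kg

353.8 mOsm/kg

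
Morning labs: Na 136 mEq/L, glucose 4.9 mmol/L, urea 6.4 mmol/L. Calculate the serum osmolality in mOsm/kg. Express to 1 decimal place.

283.3 mOsm/kg

Calculated osmolality = 2·Na + glucose + urea
= 2·136 + 4.9 + 6.4
= 272 + 4.90 + 6.40
= 283.3 mOsm/kg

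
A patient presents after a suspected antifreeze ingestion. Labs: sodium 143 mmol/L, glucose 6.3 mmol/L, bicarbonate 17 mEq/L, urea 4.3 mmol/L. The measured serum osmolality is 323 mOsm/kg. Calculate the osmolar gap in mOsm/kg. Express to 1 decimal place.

26.4 mOsm/kg

Calculated osmolality = 2·Na + glucose + urea
= 2·143 + 6.3 + 4.3
= 286 + 6.30 + 4.30
= 296.6 mOsm/kg ≈ 296.6 mOsm/kg
Osmolar gap = measured − calculated = 323 − 296.6 = 26.4 mOsm/kg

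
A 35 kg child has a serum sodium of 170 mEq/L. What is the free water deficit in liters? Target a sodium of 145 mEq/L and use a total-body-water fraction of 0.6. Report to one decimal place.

TBW = 0.6 · 35 = 21 L
Free water deficit = TBW · (Na/145 − 1)
= 21 · (170/145 − 1)
= 21 · 0.1724
= 3.62 L

3.6 L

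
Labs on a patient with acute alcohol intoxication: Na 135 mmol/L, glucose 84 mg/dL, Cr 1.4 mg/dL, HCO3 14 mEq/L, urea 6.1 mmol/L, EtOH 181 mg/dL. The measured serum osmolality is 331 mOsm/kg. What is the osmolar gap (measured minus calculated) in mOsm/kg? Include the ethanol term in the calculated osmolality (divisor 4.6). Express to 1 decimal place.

10.9 mOsm/kg

Calculated osmolality = 2·Na + glucose/18 + urea + ethanol/4.6
= 2·135 + 84/18 + 6.1 + 181/4.6
= 270 + 4.67 + 6.10 + 39.35
= 320.12 mOsm/kg ≈ 320.1 mOsm/kg
Osmolar gap = measured − calculated = 331 − 320.1 = 10.9 mOsm/kg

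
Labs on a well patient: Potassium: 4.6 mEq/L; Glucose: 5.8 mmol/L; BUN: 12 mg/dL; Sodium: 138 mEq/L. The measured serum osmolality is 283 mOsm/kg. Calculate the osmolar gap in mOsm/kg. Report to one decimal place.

-3.1 mOsm/kg

Calculated osmolality = 2·Na + glucose + BUN/2.8
= 2·138 + 5.8 + 12/2.8
= 276 + 5.80 + 4.29
= 286.09 mOsm/kg ≈ 286.1 mOsm/kg
Osmolar gap = measured − calculated = 283 − 286.1 = -3.1 mOsm/kg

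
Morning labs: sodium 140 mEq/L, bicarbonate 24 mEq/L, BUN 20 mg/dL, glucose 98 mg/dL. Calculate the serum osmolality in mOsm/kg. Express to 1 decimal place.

Calculated osmolality = 2·Na + glucose/18 + BUN/2.8
= 2·140 + 98/18 + 20/2.8
= 280 + 5.44 + 7.14
= 292.58 mOsm/kg

292.6 mOsm/kg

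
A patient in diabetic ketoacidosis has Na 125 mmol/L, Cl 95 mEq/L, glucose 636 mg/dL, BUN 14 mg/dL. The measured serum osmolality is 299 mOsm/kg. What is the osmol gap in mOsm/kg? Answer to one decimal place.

Calculated osmolality = 2·Na + glucose/18 + BUN/2.8
= 2·125 + 636/18 + 14/2.8
= 250 + 35.33 + 5
= 290.33 mOsm/kg ≈ 290.3 mOsm/kg
Osmolar gap = measured − calculated = 299 − 290.3 = 8.7 mOsm/kg

8.7 mOsm/kg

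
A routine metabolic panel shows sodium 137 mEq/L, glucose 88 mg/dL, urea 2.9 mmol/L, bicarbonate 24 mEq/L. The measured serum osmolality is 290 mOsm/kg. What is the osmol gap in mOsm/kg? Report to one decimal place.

Calculated osmolality = 2·Na + glucose/18 + urea
= 2·137 + 88/18 + 2.9
= 274 + 4.89 + 2.90
= 281.79 mOsm/kg ≈ 281.8 mOsm/kg
Osmolar gap = measured − calculated = 290 − 281.8 = 8.2 mOsm/kg

8.2 mOsm/kg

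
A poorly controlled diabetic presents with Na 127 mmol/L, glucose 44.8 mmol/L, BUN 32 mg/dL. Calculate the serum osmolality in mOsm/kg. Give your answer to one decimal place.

310.2 mOsm/kg

Calculated osmolality = 2·Na + glucose + BUN/2.8
= 2·127 + 44.8 + 32/2.8
= 254 + 44.80 + 11.43
= 310.23 mOsm/kg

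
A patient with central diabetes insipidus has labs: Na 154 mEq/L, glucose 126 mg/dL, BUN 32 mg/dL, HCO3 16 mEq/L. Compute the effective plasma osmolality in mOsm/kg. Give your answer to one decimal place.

315.0 mOsm/kg

Effective osmolality excludes urea (freely permeant across cell membranes):
2·Na + glucose/18
= 2·154 + 126/18
= 308 + 7
= 315 mOsm/kg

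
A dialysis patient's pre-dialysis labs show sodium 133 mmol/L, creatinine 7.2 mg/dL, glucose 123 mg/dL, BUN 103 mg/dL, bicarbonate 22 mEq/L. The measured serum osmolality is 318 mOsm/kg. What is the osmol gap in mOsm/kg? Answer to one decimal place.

Calculated osmolality = 2·Na + glucose/18 + BUN/2.8
= 2·133 + 123/18 + 103/2.8
= 266 + 6.83 + 36.79
= 309.62 mOsm/kg ≈ 309.6 mOsm/kg
Osmolar gap = measured − calculated = 318 − 309.6 = 8.4 mOsm/kg

8.4 mOsm/kg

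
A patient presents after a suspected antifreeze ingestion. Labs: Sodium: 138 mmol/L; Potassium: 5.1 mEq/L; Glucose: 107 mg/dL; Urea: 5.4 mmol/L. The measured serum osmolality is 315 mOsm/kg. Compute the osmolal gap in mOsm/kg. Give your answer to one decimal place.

27.7 mOsm/kg

Calculated osmolality = 2·Na + glucose/18 + urea
= 2·138 + 107/18 + 5.4
= 276 + 5.94 + 5.40
= 287.34 mOsm/kg ≈ 287.3 mOsm/kg
Osmolar gap = measured − calculated = 315 − 287.3 = 27.7 mOsm/kg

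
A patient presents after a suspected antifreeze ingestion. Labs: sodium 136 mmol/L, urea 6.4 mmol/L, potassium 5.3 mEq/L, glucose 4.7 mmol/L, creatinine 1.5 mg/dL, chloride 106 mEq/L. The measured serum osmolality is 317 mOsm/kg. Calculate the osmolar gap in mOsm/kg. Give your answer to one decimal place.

33.9 mOsm/kg

Calculated osmolality = 2·Na + glucose + urea
= 2·136 + 4.7 + 6.4
= 272 + 4.70 + 6.40
= 283.1 mOsm/kg ≈ 283.1 mOsm/kg
Osmolar gap = measured − calculated = 317 − 283.1 = 33.9 mOsm/kg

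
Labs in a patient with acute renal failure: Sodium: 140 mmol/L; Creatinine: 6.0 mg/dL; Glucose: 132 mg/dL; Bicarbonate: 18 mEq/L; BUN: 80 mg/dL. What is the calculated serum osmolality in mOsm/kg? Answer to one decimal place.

Calculated osmolality = 2·Na + glucose/18 + BUN/2.8
= 2·140 + 132/18 + 80/2.8
= 280 + 7.33 + 28.57
= 315.9 mOsm/kg

315.9 mOsm/kg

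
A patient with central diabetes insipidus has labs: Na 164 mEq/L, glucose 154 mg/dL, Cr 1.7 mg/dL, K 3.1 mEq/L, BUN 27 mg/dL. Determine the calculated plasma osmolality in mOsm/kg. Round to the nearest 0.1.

346.2 mOsm/kg

Calculated osmolality = 2·Na + glucose/18 + BUN/2.8
= 2·164 + 154/18 + 27/2.8
= 328 + 8.56 + 9.64
= 346.2 mOsm/kg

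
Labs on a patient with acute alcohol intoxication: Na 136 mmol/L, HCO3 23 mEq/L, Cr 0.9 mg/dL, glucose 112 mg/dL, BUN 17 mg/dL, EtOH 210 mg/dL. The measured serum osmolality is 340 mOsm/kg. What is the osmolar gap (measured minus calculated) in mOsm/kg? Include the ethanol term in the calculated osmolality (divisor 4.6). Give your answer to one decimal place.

Calculated osmolality = 2·Na + glucose/18 + BUN/2.8 + ethanol/4.6
= 2·136 + 112/18 + 17/2.8 + 210/4.6
= 272 + 6.22 + 6.07 + 45.65
= 329.94 mOsm/kg ≈ 329.9 mOsm/kg
Osmolar gap = measured − calculated = 340 − 329.9 = 10.1 mOsm/kg

10.1 mOsm/kg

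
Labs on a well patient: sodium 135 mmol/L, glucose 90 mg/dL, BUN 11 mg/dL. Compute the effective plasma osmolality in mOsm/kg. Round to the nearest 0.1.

Effective osmolality excludes urea (freely permeant across cell membranes):
2·Na + glucose/18
= 2·135 + 90/18
= 270 + 5
= 275 mOsm/kg

275.0 mOsm/kg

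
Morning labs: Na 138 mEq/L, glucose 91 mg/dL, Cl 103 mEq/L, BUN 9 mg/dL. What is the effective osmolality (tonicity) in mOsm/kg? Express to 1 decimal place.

Effective osmolality excludes urea (freely permeant across cell membranes):
2·Na + glucose/18
= 2·138 + 91/18
= 276 + 5.06
= 281.06 mOsm/kg

281.1 mOsm/kg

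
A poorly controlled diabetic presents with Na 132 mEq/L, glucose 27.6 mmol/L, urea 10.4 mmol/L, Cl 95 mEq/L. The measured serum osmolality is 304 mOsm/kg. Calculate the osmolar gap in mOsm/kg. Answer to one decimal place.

Calculated osmolality = 2·Na + glucose + urea
= 2·132 + 27.6 + 10.4
= 264 + 27.60 + 10.40
= 302 mOsm/kg ≈ 302.0 mOsm/kg
Osmolar gap = measured − calculated = 304 − 302.0 = 2.0 mOsm/kg

2.0 mOsm/kg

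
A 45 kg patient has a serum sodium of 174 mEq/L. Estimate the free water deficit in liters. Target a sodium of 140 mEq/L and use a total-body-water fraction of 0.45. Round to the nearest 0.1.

4.9 L

TBW = 0.45 · 45 = 20.25 L
Free water deficit = TBW · (Na/140 − 1)
= 20.25 · (174/140 − 1)
= 20.25 · 0.2429
= 4.92 L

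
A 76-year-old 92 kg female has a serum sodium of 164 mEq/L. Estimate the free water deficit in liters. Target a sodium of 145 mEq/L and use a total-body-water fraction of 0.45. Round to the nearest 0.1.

5.4 L

TBW = 0.45 · 92 = 41.4 L
Free water deficit = TBW · (Na/145 − 1)
= 41.4 · (164/145 − 1)
= 41.4 · 0.131
= 5.42 L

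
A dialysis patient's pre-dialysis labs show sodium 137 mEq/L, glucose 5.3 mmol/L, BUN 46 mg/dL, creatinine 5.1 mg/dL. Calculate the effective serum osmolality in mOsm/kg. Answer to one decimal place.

Effective osmolality excludes urea (freely permeant across cell membranes):
2·Na + glucose
= 2·137 + 5.3
= 274 + 5.3
= 279.3 mOsm/kg

279.3 mOsm/kg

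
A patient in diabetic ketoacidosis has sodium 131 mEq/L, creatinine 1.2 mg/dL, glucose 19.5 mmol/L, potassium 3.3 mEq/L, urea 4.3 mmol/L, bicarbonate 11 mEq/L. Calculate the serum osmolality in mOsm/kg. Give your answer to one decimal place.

285.8 mOsm/kg

Calculated osmolality = 2·Na + glucose + urea
= 2·131 + 19.5 + 4.3
= 262 + 19.50 + 4.30
= 285.8 mOsm/kg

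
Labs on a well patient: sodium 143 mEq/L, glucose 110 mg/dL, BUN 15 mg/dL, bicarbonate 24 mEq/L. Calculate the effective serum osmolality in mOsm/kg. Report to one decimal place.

Effective osmolality excludes urea (freely permeant across cell membranes):
2·Na + glucose/18
= 2·143 + 110/18
= 286 + 6.11
= 292.11 mOsm/kg

292.1 mOsm/kg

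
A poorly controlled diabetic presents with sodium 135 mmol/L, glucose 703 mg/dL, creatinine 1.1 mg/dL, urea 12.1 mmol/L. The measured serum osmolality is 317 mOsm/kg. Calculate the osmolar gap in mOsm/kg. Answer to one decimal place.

Calculated osmolality = 2·Na + glucose/18 + urea
= 2·135 + 703/18 + 12.1
= 270 + 39.06 + 12.10
= 321.16 mOsm/kg ≈ 321.2 mOsm/kg
Osmolar gap = measured − calculated = 317 − 321.2 = -4.2 mOsm/kg

-4.2 mOsm/kg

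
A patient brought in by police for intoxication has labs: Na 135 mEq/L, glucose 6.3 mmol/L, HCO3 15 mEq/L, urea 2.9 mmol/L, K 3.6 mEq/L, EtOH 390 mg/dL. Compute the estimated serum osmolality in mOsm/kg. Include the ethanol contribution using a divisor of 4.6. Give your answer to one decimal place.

364.0 mOsm/kg

Calculated osmolality = 2·Na + glucose + urea + ethanol/4.6
= 2·135 + 6.3 + 2.9 + 390/4.6
= 270 + 6.30 + 2.90 + 84.78
= 363.98 mOsm/kg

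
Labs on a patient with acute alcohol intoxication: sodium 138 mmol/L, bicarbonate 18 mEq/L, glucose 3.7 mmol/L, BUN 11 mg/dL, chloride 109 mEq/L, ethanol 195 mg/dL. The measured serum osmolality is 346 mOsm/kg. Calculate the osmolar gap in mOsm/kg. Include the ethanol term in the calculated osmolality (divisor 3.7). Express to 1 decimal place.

Calculated osmolality = 2·Na + glucose + BUN/2.8 + ethanol/3.7
= 2·138 + 3.7 + 11/2.8 + 195/3.7
= 276 + 3.70 + 3.93 + 52.70
= 336.33 mOsm/kg ≈ 336.3 mOsm/kg
Osmolar gap = measured − calculated = 346 − 336.3 = 9.7 mOsm/kg

9.7 mOsm/kg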